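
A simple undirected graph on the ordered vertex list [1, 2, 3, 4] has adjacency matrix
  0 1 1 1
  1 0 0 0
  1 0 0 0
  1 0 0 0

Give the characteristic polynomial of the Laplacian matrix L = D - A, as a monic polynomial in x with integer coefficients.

x^4 - 6x^3 + 9x^2 - 4x

Each diagonal entry of L is the vertex degree and each off-diagonal entry is -1 where an edge is present, 0 otherwise; in the order [1, 2, 3, 4] the diagonal is [3, 1, 1, 1]. L has integer entries, so p(x) = det(xI - L) has integer coefficients. Expanding the determinant yields x^4 - 6x^3 + 9x^2 - 4x. The coefficient of x^3 equals -trace(L) = -6, matching the sum of degrees. The largest eigenvalue, 4, is at most the vertex count 4. By the matrix-tree theorem the graph has (1/4) * product of the nonzero eigenvalues = 1 spanning tree.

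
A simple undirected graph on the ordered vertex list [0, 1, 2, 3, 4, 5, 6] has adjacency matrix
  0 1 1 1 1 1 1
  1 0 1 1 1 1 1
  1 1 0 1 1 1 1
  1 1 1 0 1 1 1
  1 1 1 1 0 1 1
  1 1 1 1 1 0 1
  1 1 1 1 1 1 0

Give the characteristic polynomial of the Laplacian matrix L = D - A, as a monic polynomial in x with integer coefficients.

x^7 - 42x^6 + 735x^5 - 6860x^4 + 36015x^3 - 100842x^2 + 117649x

Each diagonal entry of L is the vertex degree and each off-diagonal entry is -1 where an edge is present, 0 otherwise; in the order [0, 1, 2, 3, 4, 5, 6] the diagonal is [6, 6, 6, 6, 6, 6, 6]. The eigenvalues of L are [0, 7, 7, 7, 7, 7, 7]; the characteristic polynomial is the product of (x - lambda_i), which multiplies out to x^7 - 42x^6 + 735x^5 - 6860x^4 + 36015x^3 - 100842x^2 + 117649x. The coefficient of x^6 equals -trace(L) = -42, matching the sum of degrees.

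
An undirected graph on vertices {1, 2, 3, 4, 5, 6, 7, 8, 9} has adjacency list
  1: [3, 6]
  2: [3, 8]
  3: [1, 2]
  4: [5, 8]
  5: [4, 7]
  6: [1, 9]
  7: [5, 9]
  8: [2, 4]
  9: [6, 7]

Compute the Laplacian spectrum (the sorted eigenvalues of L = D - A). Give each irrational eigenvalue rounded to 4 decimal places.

[0, 0.4679, 0.4679, 1.6527, 1.6527, 3, 3, 3.8794, 3.8794]

Reading degrees in the order [1, 2, 3, 4, 5, 6, 7, 8, 9] gives [2, 2, 2, 2, 2, 2, 2, 2, 2]; set D = diag(2, 2, 2, 2, 2, 2, 2, 2, 2) and form L = D - A. The multiplicity of 0 as a Laplacian eigenvalue equals the number of connected components. The single zero eigenvalue shows the graph is connected. The eigenvalues sum to 18, which equals trace(L) = 2|E|.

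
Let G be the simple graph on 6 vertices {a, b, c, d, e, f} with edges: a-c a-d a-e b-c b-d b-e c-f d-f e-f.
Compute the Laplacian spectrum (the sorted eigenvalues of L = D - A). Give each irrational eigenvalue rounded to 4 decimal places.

[0, 3, 3, 3, 3, 6]

Each diagonal entry of L is the vertex degree and each off-diagonal entry is -1 where an edge is present, 0 otherwise; in the order [a, b, c, d, e, f] the diagonal is [3, 3, 3, 3, 3, 3]. Since every row of L sums to 0, the all-ones vector is in the kernel and 0 is an eigenvalue. The single zero eigenvalue shows the graph is connected. The largest eigenvalue, 6, is at most the vertex count 6. By the matrix-tree theorem the graph has (1/6) * product of the nonzero eigenvalues = 81 spanning trees.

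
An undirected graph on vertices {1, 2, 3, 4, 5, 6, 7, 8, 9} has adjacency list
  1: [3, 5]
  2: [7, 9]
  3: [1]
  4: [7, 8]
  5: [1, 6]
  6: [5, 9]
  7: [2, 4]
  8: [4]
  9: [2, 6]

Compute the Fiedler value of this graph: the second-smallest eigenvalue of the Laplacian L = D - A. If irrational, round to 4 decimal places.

0.1206

Reading degrees in the order [1, 2, 3, 4, 5, 6, 7, 8, 9] gives [2, 2, 1, 2, 2, 2, 2, 1, 2]; set D = diag(2, 2, 1, 2, 2, 2, 2, 1, 2) and form L = D - A. Computing the eigenvalues of L and sorting gives [0, 0.1206, 0.4679, 1, 1.6527, 2.3473, 3, 3.5321, 3.8794]. The Fiedler value lambda_2 = 0.1206 is strictly positive, so the graph is connected. The largest eigenvalue, 3.8794, is at most the vertex count 9. By the matrix-tree theorem the graph has (1/9) * product of the nonzero eigenvalues = 1 spanning tree.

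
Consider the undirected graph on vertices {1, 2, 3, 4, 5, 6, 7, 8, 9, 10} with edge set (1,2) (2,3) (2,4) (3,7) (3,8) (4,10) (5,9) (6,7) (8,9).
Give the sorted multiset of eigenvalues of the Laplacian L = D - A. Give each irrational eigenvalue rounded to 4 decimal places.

[0, 0.1859, 0.2989, 0.6329, 1.1826, 2, 2.3183, 3.0437, 3.5861, 4.7517]

Reading degrees in the order [1, 2, 3, 4, 5, 6, 7, 8, 9, 10] gives [1, 3, 3, 2, 1, 1, 2, 2, 2, 1]; set D = diag(1, 3, 3, 2, 1, 1, 2, 2, 2, 1) and form L = D - A. The multiplicity of 0 as a Laplacian eigenvalue equals the number of connected components. By the matrix-tree theorem the graph has (1/10) * product of the nonzero eigenvalues = 1 spanning tree.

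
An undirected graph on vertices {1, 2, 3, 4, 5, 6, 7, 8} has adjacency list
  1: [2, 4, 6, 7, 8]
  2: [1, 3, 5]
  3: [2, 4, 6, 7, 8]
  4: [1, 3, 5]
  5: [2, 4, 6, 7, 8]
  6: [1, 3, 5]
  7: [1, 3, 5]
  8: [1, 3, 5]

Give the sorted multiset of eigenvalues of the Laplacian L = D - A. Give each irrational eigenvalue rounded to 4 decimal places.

[0, 3, 3, 3, 3, 5, 5, 8]

With the vertex order [1, 2, 3, 4, 5, 6, 7, 8], the degrees are [5, 3, 5, 3, 5, 3, 3, 3], giving D = diag(5, 3, 5, 3, 5, 3, 3, 3) and L = D - A. Since every row of L sums to 0, the all-ones vector is in the kernel and 0 is an eigenvalue. By the matrix-tree theorem the graph has (1/8) * product of the nonzero eigenvalues = 2025 spanning trees.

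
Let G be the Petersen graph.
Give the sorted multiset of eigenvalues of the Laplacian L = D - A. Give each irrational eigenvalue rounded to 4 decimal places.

The graph has 10 vertices and degree multiset [3, 3, 3, 3, 3, 3, 3, 3, 3, 3]; D is the diagonal matrix of degrees and L = D - A. Since every row of L sums to 0, the all-ones vector is in the kernel and 0 is an eigenvalue. The eigenvalues sum to 30, which equals trace(L) = 2|E|. By the matrix-tree theorem the graph has (1/10) * product of the nonzero eigenvalues = 2000 spanning trees.

[0, 2, 2, 2, 2, 2, 5, 5, 5, 5]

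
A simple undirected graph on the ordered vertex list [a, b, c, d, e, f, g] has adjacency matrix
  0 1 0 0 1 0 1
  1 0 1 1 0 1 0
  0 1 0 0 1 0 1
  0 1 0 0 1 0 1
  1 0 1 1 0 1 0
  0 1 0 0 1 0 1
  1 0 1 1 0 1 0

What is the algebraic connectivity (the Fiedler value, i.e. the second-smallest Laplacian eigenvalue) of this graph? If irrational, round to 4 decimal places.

3

Each diagonal entry of L is the vertex degree and each off-diagonal entry is -1 where an edge is present, 0 otherwise; in the order [a, b, c, d, e, f, g] the diagonal is [3, 4, 3, 3, 4, 3, 4]. Computing the eigenvalues of L and sorting gives [0, 3, 3, 3, 4, 4, 7]. The Fiedler value lambda_2 = 3 is strictly positive, so the graph is connected. There is one zero in the spectrum, matching the 1 component. By the matrix-tree theorem the graph has (1/7) * product of the nonzero eigenvalues = 432 spanning trees.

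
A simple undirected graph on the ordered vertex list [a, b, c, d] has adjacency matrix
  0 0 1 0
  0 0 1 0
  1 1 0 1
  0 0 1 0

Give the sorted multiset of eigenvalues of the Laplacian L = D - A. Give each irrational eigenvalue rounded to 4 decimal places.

[0, 1, 1, 4]

Each diagonal entry of L is the vertex degree and each off-diagonal entry is -1 where an edge is present, 0 otherwise; in the order [a, b, c, d] the diagonal is [1, 1, 3, 1]. Diagonalising L (or applying a numerical eigensolver to the 4x4 matrix) gives the spectrum above. The largest eigenvalue, 4, is at most the vertex count 4.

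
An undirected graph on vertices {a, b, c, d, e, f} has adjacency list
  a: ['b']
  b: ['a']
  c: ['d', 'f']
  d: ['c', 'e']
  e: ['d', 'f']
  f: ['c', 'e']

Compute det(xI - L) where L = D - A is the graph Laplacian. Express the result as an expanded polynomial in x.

x^6 - 10x^5 + 36x^4 - 56x^3 + 32x^2

With the vertex order [a, b, c, d, e, f], the degrees are [1, 1, 2, 2, 2, 2], giving D = diag(1, 1, 2, 2, 2, 2) and L = D - A. L has integer entries, so p(x) = det(xI - L) has integer coefficients. Expanding the determinant yields x^6 - 10x^5 + 36x^4 - 56x^3 + 32x^2. Since p(0) = det(-L) = 0, x divides p(x). The largest eigenvalue, 4, is at most the vertex count 6. There are 2 zeros in the spectrum, matching the 2 components.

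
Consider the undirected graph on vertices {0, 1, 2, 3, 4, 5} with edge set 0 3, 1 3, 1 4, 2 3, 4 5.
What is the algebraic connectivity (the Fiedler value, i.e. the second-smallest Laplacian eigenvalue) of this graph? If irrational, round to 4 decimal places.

Each diagonal entry of L is the vertex degree and each off-diagonal entry is -1 where an edge is present, 0 otherwise; in the order [0, 1, 2, 3, 4, 5] the diagonal is [1, 2, 1, 3, 2, 1]. The sorted Laplacian eigenvalues are [0, 0.3249, 1, 1.4608, 3, 4.2143]; the algebraic connectivity is the second entry, 0.3249. The eigenvalues sum to 10, which equals trace(L) = 2|E|. There is one zero in the spectrum, matching the 1 component.

0.3249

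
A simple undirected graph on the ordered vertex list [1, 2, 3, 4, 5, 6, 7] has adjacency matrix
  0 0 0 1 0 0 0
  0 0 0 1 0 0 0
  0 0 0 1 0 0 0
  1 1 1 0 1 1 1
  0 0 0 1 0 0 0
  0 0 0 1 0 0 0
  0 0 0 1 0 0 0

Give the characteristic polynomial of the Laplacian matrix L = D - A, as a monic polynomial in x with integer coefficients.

Reading degrees in the order [1, 2, 3, 4, 5, 6, 7] gives [1, 1, 1, 6, 1, 1, 1]; set D = diag(1, 1, 1, 6, 1, 1, 1) and form L = D - A. L has integer entries, so p(x) = det(xI - L) has integer coefficients. Expanding the determinant yields x^7 - 12x^6 + 45x^5 - 80x^4 + 75x^3 - 36x^2 + 7x. The coefficient of x^6 equals -trace(L) = -12, matching the sum of degrees. The largest eigenvalue, 7, is at most the vertex count 7.

x^7 - 12x^6 + 45x^5 - 80x^4 + 75x^3 - 36x^2 + 7x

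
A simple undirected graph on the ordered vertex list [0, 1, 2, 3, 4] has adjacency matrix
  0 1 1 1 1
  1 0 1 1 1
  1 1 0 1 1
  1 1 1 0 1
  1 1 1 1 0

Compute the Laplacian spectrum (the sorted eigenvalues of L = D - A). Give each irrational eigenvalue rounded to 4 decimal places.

[0, 5, 5, 5, 5]

Each diagonal entry of L is the vertex degree and each off-diagonal entry is -1 where an edge is present, 0 otherwise; in the order [0, 1, 2, 3, 4] the diagonal is [4, 4, 4, 4, 4]. Diagonalising L (or applying a numerical eigensolver to the 5x5 matrix) gives the spectrum above. There is one zero in the spectrum, matching the 1 component.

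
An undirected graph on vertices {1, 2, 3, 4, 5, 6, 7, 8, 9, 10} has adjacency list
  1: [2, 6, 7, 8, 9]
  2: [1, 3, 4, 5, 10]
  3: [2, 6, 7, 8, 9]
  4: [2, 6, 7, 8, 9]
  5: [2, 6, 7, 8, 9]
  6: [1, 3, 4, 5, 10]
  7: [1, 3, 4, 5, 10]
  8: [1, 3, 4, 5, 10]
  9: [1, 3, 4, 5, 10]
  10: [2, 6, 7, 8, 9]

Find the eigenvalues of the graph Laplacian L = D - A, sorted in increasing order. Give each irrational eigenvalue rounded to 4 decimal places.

[0, 5, 5, 5, 5, 5, 5, 5, 5, 10]

Each diagonal entry of L is the vertex degree and each off-diagonal entry is -1 where an edge is present, 0 otherwise; in the order [1, 2, 3, 4, 5, 6, 7, 8, 9, 10] the diagonal is [5, 5, 5, 5, 5, 5, 5, 5, 5, 5]. L is symmetric positive semidefinite, so every eigenvalue is real and nonnegative. The single zero eigenvalue shows the graph is connected. By the matrix-tree theorem the graph has (1/10) * product of the nonzero eigenvalues = 390625 spanning trees.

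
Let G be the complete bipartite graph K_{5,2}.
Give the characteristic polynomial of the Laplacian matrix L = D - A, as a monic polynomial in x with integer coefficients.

x^7 - 20x^6 + 155x^5 - 600x^4 + 1240x^3 - 1312x^2 + 560x

The graph has 7 vertices and degree multiset [5, 5, 2, 2, 2, 2, 2]; D is the diagonal matrix of degrees and L = D - A. Computing det(xI - L) by cofactor expansion (or equivalently via sum-over-permutations) gives x^7 - 20x^6 + 155x^5 - 600x^4 + 1240x^3 - 1312x^2 + 560x. Since p(0) = det(-L) = 0, x divides p(x). By the matrix-tree theorem the graph has (1/7) * product of the nonzero eigenvalues = 80 spanning trees. The eigenvalues sum to 20, which equals trace(L) = 2|E|.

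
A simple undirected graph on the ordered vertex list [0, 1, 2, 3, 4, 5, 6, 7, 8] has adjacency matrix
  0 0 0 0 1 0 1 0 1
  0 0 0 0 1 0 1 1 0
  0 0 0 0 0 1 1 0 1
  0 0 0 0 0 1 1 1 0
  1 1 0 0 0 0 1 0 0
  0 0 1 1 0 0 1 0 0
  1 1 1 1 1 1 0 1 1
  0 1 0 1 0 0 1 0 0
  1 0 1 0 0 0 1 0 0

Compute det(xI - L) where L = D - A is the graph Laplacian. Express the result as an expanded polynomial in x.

x^9 - 32x^8 + 428x^7 - 3136x^6 + 13786x^5 - 37232x^4 + 60276x^3 - 53424x^2 + 19845x

Reading degrees in the order [0, 1, 2, 3, 4, 5, 6, 7, 8] gives [3, 3, 3, 3, 3, 3, 8, 3, 3]; set D = diag(3, 3, 3, 3, 3, 3, 8, 3, 3) and form L = D - A. L has integer entries, so p(x) = det(xI - L) has integer coefficients. Expanding the determinant yields x^9 - 32x^8 + 428x^7 - 3136x^6 + 13786x^5 - 37232x^4 + 60276x^3 - 53424x^2 + 19845x. Since p(0) = det(-L) = 0, x divides p(x). By the matrix-tree theorem the graph has (1/9) * product of the nonzero eigenvalues = 2205 spanning trees.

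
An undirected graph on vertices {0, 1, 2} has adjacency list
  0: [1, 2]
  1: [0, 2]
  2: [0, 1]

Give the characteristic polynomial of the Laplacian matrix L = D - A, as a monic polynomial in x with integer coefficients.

x^3 - 6x^2 + 9x

Reading degrees in the order [0, 1, 2] gives [2, 2, 2]; set D = diag(2, 2, 2) and form L = D - A. L has integer entries, so p(x) = det(xI - L) has integer coefficients. Expanding the determinant yields x^3 - 6x^2 + 9x. The coefficient of x^2 equals -trace(L) = -6, matching the sum of degrees.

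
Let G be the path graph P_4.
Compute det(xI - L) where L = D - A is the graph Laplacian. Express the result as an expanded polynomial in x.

x^4 - 6x^3 + 10x^2 - 4x

The graph has 4 vertices and degree multiset [2, 2, 1, 1]; D is the diagonal matrix of degrees and L = D - A. L has integer entries, so p(x) = det(xI - L) has integer coefficients. Expanding the determinant yields x^4 - 6x^3 + 10x^2 - 4x. The constant term is 0 because L is singular (the all-ones vector lies in its kernel). There is one zero in the spectrum, matching the 1 component.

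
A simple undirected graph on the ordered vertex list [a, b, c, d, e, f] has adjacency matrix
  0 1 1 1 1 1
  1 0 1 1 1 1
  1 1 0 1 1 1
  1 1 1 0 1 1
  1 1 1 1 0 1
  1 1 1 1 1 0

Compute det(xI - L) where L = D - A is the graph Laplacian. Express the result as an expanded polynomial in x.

Each diagonal entry of L is the vertex degree and each off-diagonal entry is -1 where an edge is present, 0 otherwise; in the order [a, b, c, d, e, f] the diagonal is [5, 5, 5, 5, 5, 5]. Computing det(xI - L) by cofactor expansion (or equivalently via sum-over-permutations) gives x^6 - 30x^5 + 360x^4 - 2160x^3 + 6480x^2 - 7776x. The constant term is 0 because L is singular (the all-ones vector lies in its kernel). The largest eigenvalue, 6, is at most the vertex count 6.

x^6 - 30x^5 + 360x^4 - 2160x^3 + 6480x^2 - 7776x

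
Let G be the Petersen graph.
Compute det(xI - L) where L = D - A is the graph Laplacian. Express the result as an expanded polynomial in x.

x^10 - 30x^9 + 390x^8 - 2880x^7 + 13305x^6 - 39882x^5 + 77640x^4 - 94800x^3 + 66000x^2 - 20000x

The graph has 10 vertices and degree multiset [3, 3, 3, 3, 3, 3, 3, 3, 3, 3]; D is the diagonal matrix of degrees and L = D - A. Computing det(xI - L) by cofactor expansion (or equivalently via sum-over-permutations) gives x^10 - 30x^9 + 390x^8 - 2880x^7 + 13305x^6 - 39882x^5 + 77640x^4 - 94800x^3 + 66000x^2 - 20000x. The coefficient of x^9 equals -trace(L) = -30, matching the sum of degrees. The largest eigenvalue, 5, is at most the vertex count 10. By the matrix-tree theorem the graph has (1/10) * product of the nonzero eigenvalues = 2000 spanning trees.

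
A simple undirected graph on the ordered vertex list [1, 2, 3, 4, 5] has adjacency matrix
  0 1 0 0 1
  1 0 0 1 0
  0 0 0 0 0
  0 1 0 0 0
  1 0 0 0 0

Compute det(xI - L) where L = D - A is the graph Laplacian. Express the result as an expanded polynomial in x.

With the vertex order [1, 2, 3, 4, 5], the degrees are [2, 2, 0, 1, 1], giving D = diag(2, 2, 0, 1, 1) and L = D - A. L has integer entries, so p(x) = det(xI - L) has integer coefficients. Expanding the determinant yields x^5 - 6x^4 + 10x^3 - 4x^2. The coefficient of x^4 equals -trace(L) = -6, matching the sum of degrees.

x^5 - 6x^4 + 10x^3 - 4x^2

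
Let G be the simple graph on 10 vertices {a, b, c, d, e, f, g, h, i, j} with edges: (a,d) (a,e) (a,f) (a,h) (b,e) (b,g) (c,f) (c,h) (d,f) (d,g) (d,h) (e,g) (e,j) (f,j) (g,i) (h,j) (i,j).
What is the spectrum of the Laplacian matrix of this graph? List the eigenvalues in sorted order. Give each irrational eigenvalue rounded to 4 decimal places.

Reading degrees in the order [a, b, c, d, e, f, g, h, i, j] gives [4, 2, 2, 4, 4, 4, 4, 4, 2, 4]; set D = diag(4, 2, 2, 4, 4, 4, 4, 4, 2, 4) and form L = D - A. The multiplicity of 0 as a Laplacian eigenvalue equals the number of connected components. The single zero eigenvalue shows the graph is connected.

[0, 0.9889, 1.6803, 2.3219, 3.4166, 4, 4.1850, 4.5471, 6.0752, 6.7850]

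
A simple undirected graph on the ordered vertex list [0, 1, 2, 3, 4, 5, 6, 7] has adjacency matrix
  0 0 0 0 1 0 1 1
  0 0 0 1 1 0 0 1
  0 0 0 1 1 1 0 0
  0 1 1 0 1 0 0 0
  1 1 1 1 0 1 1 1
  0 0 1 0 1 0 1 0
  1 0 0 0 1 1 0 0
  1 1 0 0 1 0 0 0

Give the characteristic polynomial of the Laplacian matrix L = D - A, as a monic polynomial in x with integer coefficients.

Reading degrees in the order [0, 1, 2, 3, 4, 5, 6, 7] gives [3, 3, 3, 3, 7, 3, 3, 3]; set D = diag(3, 3, 3, 3, 7, 3, 3, 3) and form L = D - A. L has integer entries, so p(x) = det(xI - L) has integer coefficients. Expanding the determinant yields x^8 - 28x^7 + 322x^6 - 1974x^5 + 6965x^4 - 14126x^3 + 15225x^2 - 6728x. The constant term is 0 because L is singular (the all-ones vector lies in its kernel). There is one zero in the spectrum, matching the 1 component.

x^8 - 28x^7 + 322x^6 - 1974x^5 + 6965x^4 - 14126x^3 + 15225x^2 - 6728x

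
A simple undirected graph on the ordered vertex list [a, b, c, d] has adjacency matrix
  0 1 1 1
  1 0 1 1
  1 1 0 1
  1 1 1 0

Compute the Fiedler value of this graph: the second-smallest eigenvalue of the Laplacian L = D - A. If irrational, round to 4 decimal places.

Reading degrees in the order [a, b, c, d] gives [3, 3, 3, 3]; set D = diag(3, 3, 3, 3) and form L = D - A. The smallest Laplacian eigenvalue is always 0. The next one, lambda_2 = 4, measures how hard the graph is to disconnect: larger values mean better connectivity. There is one zero in the spectrum, matching the 1 component.

4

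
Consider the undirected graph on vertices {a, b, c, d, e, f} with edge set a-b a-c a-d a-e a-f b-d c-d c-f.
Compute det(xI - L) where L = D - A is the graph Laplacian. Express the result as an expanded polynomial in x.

Each diagonal entry of L is the vertex degree and each off-diagonal entry is -1 where an edge is present, 0 otherwise; in the order [a, b, c, d, e, f] the diagonal is [5, 2, 3, 3, 1, 2]. L has integer entries, so p(x) = det(xI - L) has integer coefficients. Expanding the determinant yields x^6 - 16x^5 + 94x^4 - 250x^3 + 297x^2 - 126x. The constant term is 0 because L is singular (the all-ones vector lies in its kernel).

x^6 - 16x^5 + 94x^4 - 250x^3 + 297x^2 - 126x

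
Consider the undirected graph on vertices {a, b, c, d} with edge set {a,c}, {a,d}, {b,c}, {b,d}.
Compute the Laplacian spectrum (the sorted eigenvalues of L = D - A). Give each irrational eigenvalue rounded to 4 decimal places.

Reading degrees in the order [a, b, c, d] gives [2, 2, 2, 2]; set D = diag(2, 2, 2, 2) and form L = D - A. Since every row of L sums to 0, the all-ones vector is in the kernel and 0 is an eigenvalue. The largest eigenvalue, 4, is at most the vertex count 4. There is one zero in the spectrum, matching the 1 component.

[0, 2, 2, 4]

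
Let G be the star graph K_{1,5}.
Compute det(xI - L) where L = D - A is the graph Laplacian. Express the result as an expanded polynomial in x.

x^6 - 10x^5 + 30x^4 - 40x^3 + 25x^2 - 6x

The graph has 6 vertices and degree multiset [5, 1, 1, 1, 1, 1]; D is the diagonal matrix of degrees and L = D - A. L has integer entries, so p(x) = det(xI - L) has integer coefficients. Expanding the determinant yields x^6 - 10x^5 + 30x^4 - 40x^3 + 25x^2 - 6x. Since p(0) = det(-L) = 0, x divides p(x). By the matrix-tree theorem the graph has (1/6) * product of the nonzero eigenvalues = 1 spanning tree.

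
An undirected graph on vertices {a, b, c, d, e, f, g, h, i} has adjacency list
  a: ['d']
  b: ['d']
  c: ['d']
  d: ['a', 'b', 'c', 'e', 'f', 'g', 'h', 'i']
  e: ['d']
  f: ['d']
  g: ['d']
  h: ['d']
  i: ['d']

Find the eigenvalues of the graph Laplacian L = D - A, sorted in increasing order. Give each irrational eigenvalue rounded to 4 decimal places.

Each diagonal entry of L is the vertex degree and each off-diagonal entry is -1 where an edge is present, 0 otherwise; in the order [a, b, c, d, e, f, g, h, i] the diagonal is [1, 1, 1, 8, 1, 1, 1, 1, 1]. Diagonalising L (or applying a numerical eigensolver to the 9x9 matrix) gives the spectrum above. The single zero eigenvalue shows the graph is connected. The largest eigenvalue, 9, is at most the vertex count 9. The eigenvalues sum to 16, which equals trace(L) = 2|E|.

[0, 1, 1, 1, 1, 1, 1, 1, 9]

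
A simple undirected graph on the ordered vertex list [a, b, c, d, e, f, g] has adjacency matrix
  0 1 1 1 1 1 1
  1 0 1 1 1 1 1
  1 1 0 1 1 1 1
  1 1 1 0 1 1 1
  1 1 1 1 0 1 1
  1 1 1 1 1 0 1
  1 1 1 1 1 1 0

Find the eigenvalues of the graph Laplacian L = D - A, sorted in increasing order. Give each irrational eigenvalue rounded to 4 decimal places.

[0, 7, 7, 7, 7, 7, 7]

Reading degrees in the order [a, b, c, d, e, f, g] gives [6, 6, 6, 6, 6, 6, 6]; set D = diag(6, 6, 6, 6, 6, 6, 6) and form L = D - A. Diagonalising L (or applying a numerical eigensolver to the 7x7 matrix) gives the spectrum above. The eigenvalues sum to 42, which equals trace(L) = 2|E|. There is one zero in the spectrum, matching the 1 component.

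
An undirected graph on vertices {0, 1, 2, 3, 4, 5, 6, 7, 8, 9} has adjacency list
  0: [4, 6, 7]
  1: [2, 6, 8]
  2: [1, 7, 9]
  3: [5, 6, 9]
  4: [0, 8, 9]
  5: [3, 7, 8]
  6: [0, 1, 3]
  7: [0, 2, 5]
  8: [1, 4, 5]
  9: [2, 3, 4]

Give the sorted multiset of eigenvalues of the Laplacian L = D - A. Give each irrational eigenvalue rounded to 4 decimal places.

[0, 2, 2, 2, 2, 2, 5, 5, 5, 5]

With the vertex order [0, 1, 2, 3, 4, 5, 6, 7, 8, 9], the degrees are [3, 3, 3, 3, 3, 3, 3, 3, 3, 3], giving D = diag(3, 3, 3, 3, 3, 3, 3, 3, 3, 3) and L = D - A. The multiplicity of 0 as a Laplacian eigenvalue equals the number of connected components. There is one zero in the spectrum, matching the 1 component.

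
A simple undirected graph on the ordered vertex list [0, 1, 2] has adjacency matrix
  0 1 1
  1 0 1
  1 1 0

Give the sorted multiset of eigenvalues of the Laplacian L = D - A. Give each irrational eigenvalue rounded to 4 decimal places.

[0, 3, 3]

Reading degrees in the order [0, 1, 2] gives [2, 2, 2]; set D = diag(2, 2, 2) and form L = D - A. Diagonalising L (or applying a numerical eigensolver to the 3x3 matrix) gives the spectrum above. The single zero eigenvalue shows the graph is connected.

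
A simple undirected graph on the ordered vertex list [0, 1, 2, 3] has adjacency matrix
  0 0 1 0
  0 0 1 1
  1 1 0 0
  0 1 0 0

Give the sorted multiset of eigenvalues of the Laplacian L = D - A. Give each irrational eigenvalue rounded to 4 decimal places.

Reading degrees in the order [0, 1, 2, 3] gives [1, 2, 2, 1]; set D = diag(1, 2, 2, 1) and form L = D - A. Diagonalising L (or applying a numerical eigensolver to the 4x4 matrix) gives the spectrum above. The eigenvalues sum to 6, which equals trace(L) = 2|E|.

[0, 0.5858, 2, 3.4142]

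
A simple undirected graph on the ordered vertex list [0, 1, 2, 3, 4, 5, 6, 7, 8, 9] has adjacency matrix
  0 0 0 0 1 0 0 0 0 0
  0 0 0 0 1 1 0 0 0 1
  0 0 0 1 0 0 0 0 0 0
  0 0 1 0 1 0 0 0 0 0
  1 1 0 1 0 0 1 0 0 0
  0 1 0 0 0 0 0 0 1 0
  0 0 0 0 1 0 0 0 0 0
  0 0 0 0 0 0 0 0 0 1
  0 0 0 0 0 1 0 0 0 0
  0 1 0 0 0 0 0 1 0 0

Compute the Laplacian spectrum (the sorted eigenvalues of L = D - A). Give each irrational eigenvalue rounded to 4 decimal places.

With the vertex order [0, 1, 2, 3, 4, 5, 6, 7, 8, 9], the degrees are [1, 3, 1, 2, 4, 2, 1, 1, 1, 2], giving D = diag(1, 3, 1, 2, 4, 2, 1, 1, 1, 2) and L = D - A. The multiplicity of 0 as a Laplacian eigenvalue equals the number of connected components. The single zero eigenvalue shows the graph is connected. The largest eigenvalue, 5.3595, is at most the vertex count 10.

[0, 0.2206, 0.3820, 0.5548, 1, 1.6771, 2.4011, 2.6180, 3.7871, 5.3595]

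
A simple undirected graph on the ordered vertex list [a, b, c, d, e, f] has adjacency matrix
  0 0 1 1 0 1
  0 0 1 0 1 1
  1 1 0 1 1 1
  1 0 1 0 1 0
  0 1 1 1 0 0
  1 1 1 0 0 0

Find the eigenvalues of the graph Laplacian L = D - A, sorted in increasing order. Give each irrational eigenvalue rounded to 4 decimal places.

With the vertex order [a, b, c, d, e, f], the degrees are [3, 3, 5, 3, 3, 3], giving D = diag(3, 3, 5, 3, 3, 3) and L = D - A. L is symmetric positive semidefinite, so every eigenvalue is real and nonnegative. The single zero eigenvalue shows the graph is connected. There is one zero in the spectrum, matching the 1 component.

[0, 2.3820, 2.3820, 4.6180, 4.6180, 6]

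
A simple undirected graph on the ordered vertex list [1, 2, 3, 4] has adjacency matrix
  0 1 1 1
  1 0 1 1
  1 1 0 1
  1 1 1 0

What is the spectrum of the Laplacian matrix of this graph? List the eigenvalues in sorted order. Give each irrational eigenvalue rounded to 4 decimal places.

Reading degrees in the order [1, 2, 3, 4] gives [3, 3, 3, 3]; set D = diag(3, 3, 3, 3) and form L = D - A. Diagonalising L (or applying a numerical eigensolver to the 4x4 matrix) gives the spectrum above. There is one zero in the spectrum, matching the 1 component.

[0, 4, 4, 4]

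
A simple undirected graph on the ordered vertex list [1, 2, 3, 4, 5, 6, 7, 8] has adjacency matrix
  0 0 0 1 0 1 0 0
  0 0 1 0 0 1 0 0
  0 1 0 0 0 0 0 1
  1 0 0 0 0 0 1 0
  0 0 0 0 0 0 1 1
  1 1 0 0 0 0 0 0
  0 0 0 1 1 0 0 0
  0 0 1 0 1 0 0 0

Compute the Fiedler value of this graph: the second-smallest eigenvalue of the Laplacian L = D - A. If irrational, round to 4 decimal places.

Each diagonal entry of L is the vertex degree and each off-diagonal entry is -1 where an edge is present, 0 otherwise; in the order [1, 2, 3, 4, 5, 6, 7, 8] the diagonal is [2, 2, 2, 2, 2, 2, 2, 2]. Computing the eigenvalues of L and sorting gives [0, 0.5858, 0.5858, 2, 2, 3.4142, 3.4142, 4]. The Fiedler value lambda_2 = 0.5858 is strictly positive, so the graph is connected. The largest eigenvalue, 4, is at most the vertex count 8.

0.5858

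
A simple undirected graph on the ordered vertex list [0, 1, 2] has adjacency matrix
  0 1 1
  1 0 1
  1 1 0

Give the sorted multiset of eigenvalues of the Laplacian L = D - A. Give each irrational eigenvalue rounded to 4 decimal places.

[0, 3, 3]

Each diagonal entry of L is the vertex degree and each off-diagonal entry is -1 where an edge is present, 0 otherwise; in the order [0, 1, 2] the diagonal is [2, 2, 2]. Since every row of L sums to 0, the all-ones vector is in the kernel and 0 is an eigenvalue. By the matrix-tree theorem the graph has (1/3) * product of the nonzero eigenvalues = 3 spanning trees.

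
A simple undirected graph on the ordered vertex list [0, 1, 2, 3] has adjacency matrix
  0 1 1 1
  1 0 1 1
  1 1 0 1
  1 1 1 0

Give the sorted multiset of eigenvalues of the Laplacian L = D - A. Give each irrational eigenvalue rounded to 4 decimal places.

[0, 4, 4, 4]

Each diagonal entry of L is the vertex degree and each off-diagonal entry is -1 where an edge is present, 0 otherwise; in the order [0, 1, 2, 3] the diagonal is [3, 3, 3, 3]. L is symmetric positive semidefinite, so every eigenvalue is real and nonnegative. The eigenvalues sum to 12, which equals trace(L) = 2|E|. By the matrix-tree theorem the graph has (1/4) * product of the nonzero eigenvalues = 16 spanning trees.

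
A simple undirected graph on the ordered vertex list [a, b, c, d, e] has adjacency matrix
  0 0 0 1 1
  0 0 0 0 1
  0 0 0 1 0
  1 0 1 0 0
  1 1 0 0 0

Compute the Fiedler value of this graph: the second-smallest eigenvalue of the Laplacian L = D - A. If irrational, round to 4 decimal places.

Reading degrees in the order [a, b, c, d, e] gives [2, 1, 1, 2, 2]; set D = diag(2, 1, 1, 2, 2) and form L = D - A. The smallest Laplacian eigenvalue is always 0. The next one, lambda_2 = 0.3820, measures how hard the graph is to disconnect: larger values mean better connectivity. The largest eigenvalue, 3.6180, is at most the vertex count 5.

0.3820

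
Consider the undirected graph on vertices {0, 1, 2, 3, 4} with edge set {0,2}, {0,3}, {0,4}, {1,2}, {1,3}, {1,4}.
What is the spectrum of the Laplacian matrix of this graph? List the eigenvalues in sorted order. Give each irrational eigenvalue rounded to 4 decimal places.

Reading degrees in the order [0, 1, 2, 3, 4] gives [3, 3, 2, 2, 2]; set D = diag(3, 3, 2, 2, 2) and form L = D - A. Diagonalising L (or applying a numerical eigensolver to the 5x5 matrix) gives the spectrum above. By the matrix-tree theorem the graph has (1/5) * product of the nonzero eigenvalues = 12 spanning trees.

[0, 2, 2, 3, 5]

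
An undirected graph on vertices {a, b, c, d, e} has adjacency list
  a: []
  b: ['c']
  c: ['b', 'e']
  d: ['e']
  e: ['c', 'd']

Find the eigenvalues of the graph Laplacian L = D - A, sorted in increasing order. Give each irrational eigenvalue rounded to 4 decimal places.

[0, 0, 0.5858, 2, 3.4142]

Reading degrees in the order [a, b, c, d, e] gives [0, 1, 2, 1, 2]; set D = diag(0, 1, 2, 1, 2) and form L = D - A. L is symmetric positive semidefinite, so every eigenvalue is real and nonnegative. The 2 zero eigenvalues correspond to the 2 connected components. The eigenvalues sum to 6, which equals trace(L) = 2|E|. There are 2 zeros in the spectrum, matching the 2 components.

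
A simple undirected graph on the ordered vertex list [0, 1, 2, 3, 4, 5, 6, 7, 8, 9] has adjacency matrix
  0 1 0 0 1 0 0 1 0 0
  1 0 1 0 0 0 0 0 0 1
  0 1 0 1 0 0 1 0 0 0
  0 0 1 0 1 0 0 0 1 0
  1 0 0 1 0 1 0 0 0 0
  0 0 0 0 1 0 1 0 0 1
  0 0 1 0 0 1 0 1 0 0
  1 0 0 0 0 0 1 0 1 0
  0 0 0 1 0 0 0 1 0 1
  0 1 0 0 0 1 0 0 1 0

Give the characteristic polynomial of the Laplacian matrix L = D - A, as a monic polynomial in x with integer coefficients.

x^10 - 30x^9 + 390x^8 - 2880x^7 + 13305x^6 - 39882x^5 + 77640x^4 - 94800x^3 + 66000x^2 - 20000x

Reading degrees in the order [0, 1, 2, 3, 4, 5, 6, 7, 8, 9] gives [3, 3, 3, 3, 3, 3, 3, 3, 3, 3]; set D = diag(3, 3, 3, 3, 3, 3, 3, 3, 3, 3) and form L = D - A. L has integer entries, so p(x) = det(xI - L) has integer coefficients. Expanding the determinant yields x^10 - 30x^9 + 390x^8 - 2880x^7 + 13305x^6 - 39882x^5 + 77640x^4 - 94800x^3 + 66000x^2 - 20000x. Since p(0) = det(-L) = 0, x divides p(x). By the matrix-tree theorem the graph has (1/10) * product of the nonzero eigenvalues = 2000 spanning trees.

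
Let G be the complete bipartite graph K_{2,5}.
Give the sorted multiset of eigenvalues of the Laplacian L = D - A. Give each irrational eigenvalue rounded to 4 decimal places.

[0, 2, 2, 2, 2, 5, 7]

The graph has 7 vertices and degree multiset [5, 5, 2, 2, 2, 2, 2]; D is the diagonal matrix of degrees and L = D - A. Since every row of L sums to 0, the all-ones vector is in the kernel and 0 is an eigenvalue. The single zero eigenvalue shows the graph is connected. There is one zero in the spectrum, matching the 1 component. The eigenvalues sum to 20, which equals trace(L) = 2|E|.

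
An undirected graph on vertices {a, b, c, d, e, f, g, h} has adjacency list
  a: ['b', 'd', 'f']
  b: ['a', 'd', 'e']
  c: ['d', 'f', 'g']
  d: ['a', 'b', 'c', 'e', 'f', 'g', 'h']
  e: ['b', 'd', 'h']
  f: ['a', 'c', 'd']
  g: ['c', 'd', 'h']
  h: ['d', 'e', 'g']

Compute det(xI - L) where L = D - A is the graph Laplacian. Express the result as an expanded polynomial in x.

With the vertex order [a, b, c, d, e, f, g, h], the degrees are [3, 3, 3, 7, 3, 3, 3, 3], giving D = diag(3, 3, 3, 7, 3, 3, 3, 3) and L = D - A. Computing det(xI - L) by cofactor expansion (or equivalently via sum-over-permutations) gives x^8 - 28x^7 + 322x^6 - 1974x^5 + 6965x^4 - 14126x^3 + 15225x^2 - 6728x. Since p(0) = det(-L) = 0, x divides p(x). There is one zero in the spectrum, matching the 1 component.

x^8 - 28x^7 + 322x^6 - 1974x^5 + 6965x^4 - 14126x^3 + 15225x^2 - 6728x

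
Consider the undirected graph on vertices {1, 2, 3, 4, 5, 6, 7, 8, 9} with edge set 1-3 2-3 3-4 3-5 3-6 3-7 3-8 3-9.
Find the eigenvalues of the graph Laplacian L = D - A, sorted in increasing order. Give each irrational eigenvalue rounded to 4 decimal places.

[0, 1, 1, 1, 1, 1, 1, 1, 9]

With the vertex order [1, 2, 3, 4, 5, 6, 7, 8, 9], the degrees are [1, 1, 8, 1, 1, 1, 1, 1, 1], giving D = diag(1, 1, 8, 1, 1, 1, 1, 1, 1) and L = D - A. L is symmetric positive semidefinite, so every eigenvalue is real and nonnegative. By the matrix-tree theorem the graph has (1/9) * product of the nonzero eigenvalues = 1 spanning tree.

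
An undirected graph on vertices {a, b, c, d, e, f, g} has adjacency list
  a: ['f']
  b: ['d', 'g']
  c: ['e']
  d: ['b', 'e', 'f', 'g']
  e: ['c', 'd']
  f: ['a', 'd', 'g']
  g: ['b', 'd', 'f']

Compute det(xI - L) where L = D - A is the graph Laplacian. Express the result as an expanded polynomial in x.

Reading degrees in the order [a, b, c, d, e, f, g] gives [1, 2, 1, 4, 2, 3, 3]; set D = diag(1, 2, 1, 4, 2, 3, 3) and form L = D - A. L has integer entries, so p(x) = det(xI - L) has integer coefficients. Expanding the determinant yields x^7 - 16x^6 + 98x^5 - 288x^4 + 415x^3 - 264x^2 + 56x. The constant term is 0 because L is singular (the all-ones vector lies in its kernel). The eigenvalues sum to 16, which equals trace(L) = 2|E|. The largest eigenvalue, 5.1879, is at most the vertex count 7.

x^7 - 16x^6 + 98x^5 - 288x^4 + 415x^3 - 264x^2 + 56x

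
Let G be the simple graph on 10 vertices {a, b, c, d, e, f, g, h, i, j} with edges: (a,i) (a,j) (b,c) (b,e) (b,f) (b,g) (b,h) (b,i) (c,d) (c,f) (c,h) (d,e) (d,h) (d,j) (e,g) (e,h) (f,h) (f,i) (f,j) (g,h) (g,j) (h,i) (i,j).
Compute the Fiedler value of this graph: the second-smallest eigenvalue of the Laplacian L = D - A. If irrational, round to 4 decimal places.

Reading degrees in the order [a, b, c, d, e, f, g, h, i, j] gives [2, 6, 4, 4, 4, 5, 4, 7, 5, 5]; set D = diag(2, 6, 4, 4, 4, 5, 4, 7, 5, 5) and form L = D - A. Computing the eigenvalues of L and sorting gives [0, 1.5536, 3.1151, 3.5754, 4.3786, 4.8246, 6.0540, 6.7727, 7.3748, 8.3511]. The Fiedler value lambda_2 = 1.5536 is strictly positive, so the graph is connected. By the matrix-tree theorem the graph has (1/10) * product of the nonzero eigenvalues = 92308 spanning trees. The largest eigenvalue, 8.3511, is at most the vertex count 10.

1.5536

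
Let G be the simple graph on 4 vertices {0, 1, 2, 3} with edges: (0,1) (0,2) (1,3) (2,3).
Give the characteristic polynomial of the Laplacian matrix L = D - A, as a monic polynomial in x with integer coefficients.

With the vertex order [0, 1, 2, 3], the degrees are [2, 2, 2, 2], giving D = diag(2, 2, 2, 2) and L = D - A. Computing det(xI - L) by cofactor expansion (or equivalently via sum-over-permutations) gives x^4 - 8x^3 + 20x^2 - 16x. The constant term is 0 because L is singular (the all-ones vector lies in its kernel).

x^4 - 8x^3 + 20x^2 - 16x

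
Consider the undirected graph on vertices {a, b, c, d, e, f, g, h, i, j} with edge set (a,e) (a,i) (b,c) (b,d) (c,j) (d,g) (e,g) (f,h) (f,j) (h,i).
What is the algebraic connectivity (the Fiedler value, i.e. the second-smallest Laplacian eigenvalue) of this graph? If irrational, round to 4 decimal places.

0.3820

With the vertex order [a, b, c, d, e, f, g, h, i, j], the degrees are [2, 2, 2, 2, 2, 2, 2, 2, 2, 2], giving D = diag(2, 2, 2, 2, 2, 2, 2, 2, 2, 2) and L = D - A. The smallest Laplacian eigenvalue is always 0. The next one, lambda_2 = 0.3820, measures how hard the graph is to disconnect: larger values mean better connectivity. The largest eigenvalue, 4, is at most the vertex count 10.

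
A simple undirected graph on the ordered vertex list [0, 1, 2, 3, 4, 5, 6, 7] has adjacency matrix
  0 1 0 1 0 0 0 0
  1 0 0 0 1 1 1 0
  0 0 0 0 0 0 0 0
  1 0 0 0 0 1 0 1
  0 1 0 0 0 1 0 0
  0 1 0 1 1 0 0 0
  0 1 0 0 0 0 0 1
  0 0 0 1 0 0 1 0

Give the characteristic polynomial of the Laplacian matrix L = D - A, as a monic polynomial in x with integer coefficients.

x^8 - 18x^7 + 128x^6 - 458x^5 + 866x^4 - 818x^3 + 301x^2

Each diagonal entry of L is the vertex degree and each off-diagonal entry is -1 where an edge is present, 0 otherwise; in the order [0, 1, 2, 3, 4, 5, 6, 7] the diagonal is [2, 4, 0, 3, 2, 3, 2, 2]. Computing det(xI - L) by cofactor expansion (or equivalently via sum-over-permutations) gives x^8 - 18x^7 + 128x^6 - 458x^5 + 866x^4 - 818x^3 + 301x^2. Since p(0) = det(-L) = 0, x divides p(x).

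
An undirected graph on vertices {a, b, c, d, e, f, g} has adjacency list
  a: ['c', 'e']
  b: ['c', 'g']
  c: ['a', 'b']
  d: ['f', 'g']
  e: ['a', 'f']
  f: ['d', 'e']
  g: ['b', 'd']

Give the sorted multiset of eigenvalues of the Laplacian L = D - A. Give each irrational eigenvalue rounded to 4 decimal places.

[0, 0.7530, 0.7530, 2.4450, 2.4450, 3.8019, 3.8019]

With the vertex order [a, b, c, d, e, f, g], the degrees are [2, 2, 2, 2, 2, 2, 2], giving D = diag(2, 2, 2, 2, 2, 2, 2) and L = D - A. The multiplicity of 0 as a Laplacian eigenvalue equals the number of connected components. The single zero eigenvalue shows the graph is connected. The largest eigenvalue, 3.8019, is at most the vertex count 7. The eigenvalues sum to 14, which equals trace(L) = 2|E|.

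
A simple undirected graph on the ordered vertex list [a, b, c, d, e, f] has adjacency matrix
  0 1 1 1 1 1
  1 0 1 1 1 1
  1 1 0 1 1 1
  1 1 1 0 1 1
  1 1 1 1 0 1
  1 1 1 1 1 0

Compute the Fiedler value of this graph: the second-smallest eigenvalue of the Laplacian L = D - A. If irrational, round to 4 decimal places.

6

Each diagonal entry of L is the vertex degree and each off-diagonal entry is -1 where an edge is present, 0 otherwise; in the order [a, b, c, d, e, f] the diagonal is [5, 5, 5, 5, 5, 5]. Computing the eigenvalues of L and sorting gives [0, 6, 6, 6, 6, 6]. The Fiedler value lambda_2 = 6 is strictly positive, so the graph is connected. By the matrix-tree theorem the graph has (1/6) * product of the nonzero eigenvalues = 1296 spanning trees. The eigenvalues sum to 30, which equals trace(L) = 2|E|.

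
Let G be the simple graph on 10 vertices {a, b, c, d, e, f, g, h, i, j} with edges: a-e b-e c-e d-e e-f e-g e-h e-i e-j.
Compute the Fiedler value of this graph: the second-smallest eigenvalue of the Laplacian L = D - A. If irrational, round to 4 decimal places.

1

Each diagonal entry of L is the vertex degree and each off-diagonal entry is -1 where an edge is present, 0 otherwise; in the order [a, b, c, d, e, f, g, h, i, j] the diagonal is [1, 1, 1, 1, 9, 1, 1, 1, 1, 1]. Computing the eigenvalues of L and sorting gives [0, 1, 1, 1, 1, 1, 1, 1, 1, 10]. The Fiedler value lambda_2 = 1 is strictly positive, so the graph is connected. The eigenvalues sum to 18, which equals trace(L) = 2|E|. There is one zero in the spectrum, matching the 1 component.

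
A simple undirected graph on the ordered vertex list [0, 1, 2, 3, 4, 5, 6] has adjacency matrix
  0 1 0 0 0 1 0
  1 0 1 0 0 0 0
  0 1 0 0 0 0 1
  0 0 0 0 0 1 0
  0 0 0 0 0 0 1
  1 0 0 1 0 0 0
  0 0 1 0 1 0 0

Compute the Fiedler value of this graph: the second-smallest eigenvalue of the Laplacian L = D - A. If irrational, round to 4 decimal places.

Reading degrees in the order [0, 1, 2, 3, 4, 5, 6] gives [2, 2, 2, 1, 1, 2, 2]; set D = diag(2, 2, 2, 1, 1, 2, 2) and form L = D - A. The smallest Laplacian eigenvalue is always 0. The next one, lambda_2 = 0.1981, measures how hard the graph is to disconnect: larger values mean better connectivity. The eigenvalues sum to 12, which equals trace(L) = 2|E|. By the matrix-tree theorem the graph has (1/7) * product of the nonzero eigenvalues = 1 spanning tree.

0.1981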